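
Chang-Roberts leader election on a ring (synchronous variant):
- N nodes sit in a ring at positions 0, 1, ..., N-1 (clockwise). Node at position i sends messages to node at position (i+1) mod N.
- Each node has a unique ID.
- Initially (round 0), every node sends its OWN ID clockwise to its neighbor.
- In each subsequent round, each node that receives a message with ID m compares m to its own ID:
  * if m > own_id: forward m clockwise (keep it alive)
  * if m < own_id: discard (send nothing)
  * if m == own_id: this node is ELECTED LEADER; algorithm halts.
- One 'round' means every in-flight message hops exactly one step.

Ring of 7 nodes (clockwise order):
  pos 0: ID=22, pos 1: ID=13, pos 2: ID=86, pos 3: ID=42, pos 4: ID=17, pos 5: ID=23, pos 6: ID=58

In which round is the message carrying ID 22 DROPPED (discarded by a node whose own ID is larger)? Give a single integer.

Round 1: pos1(id13) recv 22: fwd; pos2(id86) recv 13: drop; pos3(id42) recv 86: fwd; pos4(id17) recv 42: fwd; pos5(id23) recv 17: drop; pos6(id58) recv 23: drop; pos0(id22) recv 58: fwd
Round 2: pos2(id86) recv 22: drop; pos4(id17) recv 86: fwd; pos5(id23) recv 42: fwd; pos1(id13) recv 58: fwd
Round 3: pos5(id23) recv 86: fwd; pos6(id58) recv 42: drop; pos2(id86) recv 58: drop
Round 4: pos6(id58) recv 86: fwd
Round 5: pos0(id22) recv 86: fwd
Round 6: pos1(id13) recv 86: fwd
Round 7: pos2(id86) recv 86: ELECTED
Message ID 22 originates at pos 0; dropped at pos 2 in round 2

Answer: 2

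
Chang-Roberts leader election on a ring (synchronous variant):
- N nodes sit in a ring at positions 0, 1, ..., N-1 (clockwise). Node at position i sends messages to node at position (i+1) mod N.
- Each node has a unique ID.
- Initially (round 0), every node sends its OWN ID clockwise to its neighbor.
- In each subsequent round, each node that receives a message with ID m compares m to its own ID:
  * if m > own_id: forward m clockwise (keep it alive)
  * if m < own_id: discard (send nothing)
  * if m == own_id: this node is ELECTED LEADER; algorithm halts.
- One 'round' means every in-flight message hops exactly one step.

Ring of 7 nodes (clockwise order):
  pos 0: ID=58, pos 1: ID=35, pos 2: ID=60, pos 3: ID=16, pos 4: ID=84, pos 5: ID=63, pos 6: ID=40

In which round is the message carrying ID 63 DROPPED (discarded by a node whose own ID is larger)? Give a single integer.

Answer: 6

Derivation:
Round 1: pos1(id35) recv 58: fwd; pos2(id60) recv 35: drop; pos3(id16) recv 60: fwd; pos4(id84) recv 16: drop; pos5(id63) recv 84: fwd; pos6(id40) recv 63: fwd; pos0(id58) recv 40: drop
Round 2: pos2(id60) recv 58: drop; pos4(id84) recv 60: drop; pos6(id40) recv 84: fwd; pos0(id58) recv 63: fwd
Round 3: pos0(id58) recv 84: fwd; pos1(id35) recv 63: fwd
Round 4: pos1(id35) recv 84: fwd; pos2(id60) recv 63: fwd
Round 5: pos2(id60) recv 84: fwd; pos3(id16) recv 63: fwd
Round 6: pos3(id16) recv 84: fwd; pos4(id84) recv 63: drop
Round 7: pos4(id84) recv 84: ELECTED
Message ID 63 originates at pos 5; dropped at pos 4 in round 6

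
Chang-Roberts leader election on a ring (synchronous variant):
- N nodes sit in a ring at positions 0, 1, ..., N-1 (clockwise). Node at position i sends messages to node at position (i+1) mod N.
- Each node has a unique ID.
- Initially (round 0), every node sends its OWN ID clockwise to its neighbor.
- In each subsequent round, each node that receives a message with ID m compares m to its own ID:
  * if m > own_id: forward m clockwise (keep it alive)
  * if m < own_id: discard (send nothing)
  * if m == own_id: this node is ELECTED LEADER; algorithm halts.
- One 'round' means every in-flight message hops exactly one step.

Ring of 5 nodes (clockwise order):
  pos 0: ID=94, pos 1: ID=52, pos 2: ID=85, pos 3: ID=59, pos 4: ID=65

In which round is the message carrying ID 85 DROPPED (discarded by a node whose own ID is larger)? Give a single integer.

Round 1: pos1(id52) recv 94: fwd; pos2(id85) recv 52: drop; pos3(id59) recv 85: fwd; pos4(id65) recv 59: drop; pos0(id94) recv 65: drop
Round 2: pos2(id85) recv 94: fwd; pos4(id65) recv 85: fwd
Round 3: pos3(id59) recv 94: fwd; pos0(id94) recv 85: drop
Round 4: pos4(id65) recv 94: fwd
Round 5: pos0(id94) recv 94: ELECTED
Message ID 85 originates at pos 2; dropped at pos 0 in round 3

Answer: 3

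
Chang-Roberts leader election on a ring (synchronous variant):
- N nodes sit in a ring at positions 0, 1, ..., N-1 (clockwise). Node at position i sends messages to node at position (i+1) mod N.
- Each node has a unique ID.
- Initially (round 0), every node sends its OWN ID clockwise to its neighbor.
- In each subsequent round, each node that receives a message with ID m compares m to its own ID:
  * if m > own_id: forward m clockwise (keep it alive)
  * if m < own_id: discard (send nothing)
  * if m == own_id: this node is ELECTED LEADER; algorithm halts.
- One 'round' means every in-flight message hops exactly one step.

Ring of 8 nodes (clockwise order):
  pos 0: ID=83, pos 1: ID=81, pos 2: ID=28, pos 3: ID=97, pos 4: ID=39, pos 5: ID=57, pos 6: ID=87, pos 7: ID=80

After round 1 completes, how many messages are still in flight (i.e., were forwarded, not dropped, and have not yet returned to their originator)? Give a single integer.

Answer: 4

Derivation:
Round 1: pos1(id81) recv 83: fwd; pos2(id28) recv 81: fwd; pos3(id97) recv 28: drop; pos4(id39) recv 97: fwd; pos5(id57) recv 39: drop; pos6(id87) recv 57: drop; pos7(id80) recv 87: fwd; pos0(id83) recv 80: drop
After round 1: 4 messages still in flight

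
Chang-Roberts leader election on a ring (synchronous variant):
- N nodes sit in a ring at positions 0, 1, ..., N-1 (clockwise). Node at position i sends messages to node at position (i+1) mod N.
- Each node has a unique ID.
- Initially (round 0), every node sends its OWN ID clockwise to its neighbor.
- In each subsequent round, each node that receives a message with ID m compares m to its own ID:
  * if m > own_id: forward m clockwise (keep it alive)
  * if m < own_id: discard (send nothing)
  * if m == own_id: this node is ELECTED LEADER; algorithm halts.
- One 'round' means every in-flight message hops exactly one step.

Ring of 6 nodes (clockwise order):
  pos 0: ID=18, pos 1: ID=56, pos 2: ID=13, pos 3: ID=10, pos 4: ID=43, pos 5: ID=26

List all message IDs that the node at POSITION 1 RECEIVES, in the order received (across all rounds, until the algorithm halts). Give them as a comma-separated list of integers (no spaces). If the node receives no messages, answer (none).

Answer: 18,26,43,56

Derivation:
Round 1: pos1(id56) recv 18: drop; pos2(id13) recv 56: fwd; pos3(id10) recv 13: fwd; pos4(id43) recv 10: drop; pos5(id26) recv 43: fwd; pos0(id18) recv 26: fwd
Round 2: pos3(id10) recv 56: fwd; pos4(id43) recv 13: drop; pos0(id18) recv 43: fwd; pos1(id56) recv 26: drop
Round 3: pos4(id43) recv 56: fwd; pos1(id56) recv 43: drop
Round 4: pos5(id26) recv 56: fwd
Round 5: pos0(id18) recv 56: fwd
Round 6: pos1(id56) recv 56: ELECTED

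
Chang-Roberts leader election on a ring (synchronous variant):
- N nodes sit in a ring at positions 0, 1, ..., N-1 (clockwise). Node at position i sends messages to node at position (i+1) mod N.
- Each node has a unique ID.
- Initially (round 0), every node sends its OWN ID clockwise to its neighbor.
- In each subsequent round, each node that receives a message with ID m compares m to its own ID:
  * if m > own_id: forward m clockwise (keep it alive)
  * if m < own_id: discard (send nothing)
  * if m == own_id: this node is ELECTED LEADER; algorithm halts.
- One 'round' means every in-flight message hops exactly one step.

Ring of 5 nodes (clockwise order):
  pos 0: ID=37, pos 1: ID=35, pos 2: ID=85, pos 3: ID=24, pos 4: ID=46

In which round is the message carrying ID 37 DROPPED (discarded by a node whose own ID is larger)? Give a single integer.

Answer: 2

Derivation:
Round 1: pos1(id35) recv 37: fwd; pos2(id85) recv 35: drop; pos3(id24) recv 85: fwd; pos4(id46) recv 24: drop; pos0(id37) recv 46: fwd
Round 2: pos2(id85) recv 37: drop; pos4(id46) recv 85: fwd; pos1(id35) recv 46: fwd
Round 3: pos0(id37) recv 85: fwd; pos2(id85) recv 46: drop
Round 4: pos1(id35) recv 85: fwd
Round 5: pos2(id85) recv 85: ELECTED
Message ID 37 originates at pos 0; dropped at pos 2 in round 2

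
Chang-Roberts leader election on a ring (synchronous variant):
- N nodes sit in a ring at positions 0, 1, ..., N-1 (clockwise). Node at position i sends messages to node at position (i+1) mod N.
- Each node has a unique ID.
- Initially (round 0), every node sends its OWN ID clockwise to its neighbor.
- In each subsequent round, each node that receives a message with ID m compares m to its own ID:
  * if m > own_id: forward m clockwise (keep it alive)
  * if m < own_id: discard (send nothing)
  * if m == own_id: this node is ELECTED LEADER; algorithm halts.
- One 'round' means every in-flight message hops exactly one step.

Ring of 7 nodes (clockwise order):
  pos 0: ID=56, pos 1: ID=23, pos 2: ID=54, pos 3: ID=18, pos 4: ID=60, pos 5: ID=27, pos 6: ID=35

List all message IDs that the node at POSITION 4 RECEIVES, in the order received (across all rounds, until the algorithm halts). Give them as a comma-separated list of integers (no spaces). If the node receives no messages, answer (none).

Round 1: pos1(id23) recv 56: fwd; pos2(id54) recv 23: drop; pos3(id18) recv 54: fwd; pos4(id60) recv 18: drop; pos5(id27) recv 60: fwd; pos6(id35) recv 27: drop; pos0(id56) recv 35: drop
Round 2: pos2(id54) recv 56: fwd; pos4(id60) recv 54: drop; pos6(id35) recv 60: fwd
Round 3: pos3(id18) recv 56: fwd; pos0(id56) recv 60: fwd
Round 4: pos4(id60) recv 56: drop; pos1(id23) recv 60: fwd
Round 5: pos2(id54) recv 60: fwd
Round 6: pos3(id18) recv 60: fwd
Round 7: pos4(id60) recv 60: ELECTED

Answer: 18,54,56,60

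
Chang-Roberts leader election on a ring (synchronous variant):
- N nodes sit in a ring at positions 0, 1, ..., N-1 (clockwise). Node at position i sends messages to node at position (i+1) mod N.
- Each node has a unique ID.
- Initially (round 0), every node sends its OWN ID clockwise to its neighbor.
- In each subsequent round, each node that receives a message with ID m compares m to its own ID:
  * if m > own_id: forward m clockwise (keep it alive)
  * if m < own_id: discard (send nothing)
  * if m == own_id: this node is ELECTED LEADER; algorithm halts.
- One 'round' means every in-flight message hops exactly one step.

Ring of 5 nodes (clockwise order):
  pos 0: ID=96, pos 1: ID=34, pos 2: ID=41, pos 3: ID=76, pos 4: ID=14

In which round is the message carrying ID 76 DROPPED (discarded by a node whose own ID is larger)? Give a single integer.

Answer: 2

Derivation:
Round 1: pos1(id34) recv 96: fwd; pos2(id41) recv 34: drop; pos3(id76) recv 41: drop; pos4(id14) recv 76: fwd; pos0(id96) recv 14: drop
Round 2: pos2(id41) recv 96: fwd; pos0(id96) recv 76: drop
Round 3: pos3(id76) recv 96: fwd
Round 4: pos4(id14) recv 96: fwd
Round 5: pos0(id96) recv 96: ELECTED
Message ID 76 originates at pos 3; dropped at pos 0 in round 2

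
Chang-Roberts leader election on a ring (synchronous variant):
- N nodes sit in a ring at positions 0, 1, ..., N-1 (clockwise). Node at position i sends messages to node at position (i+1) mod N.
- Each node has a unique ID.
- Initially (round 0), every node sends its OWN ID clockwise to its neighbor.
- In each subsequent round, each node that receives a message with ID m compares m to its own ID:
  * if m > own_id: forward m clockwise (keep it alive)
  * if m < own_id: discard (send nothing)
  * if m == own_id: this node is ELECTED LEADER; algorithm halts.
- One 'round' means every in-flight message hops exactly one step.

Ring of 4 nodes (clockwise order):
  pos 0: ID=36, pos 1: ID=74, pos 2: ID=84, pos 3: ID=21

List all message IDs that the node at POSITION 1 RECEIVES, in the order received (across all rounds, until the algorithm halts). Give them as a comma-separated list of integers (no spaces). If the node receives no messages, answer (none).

Round 1: pos1(id74) recv 36: drop; pos2(id84) recv 74: drop; pos3(id21) recv 84: fwd; pos0(id36) recv 21: drop
Round 2: pos0(id36) recv 84: fwd
Round 3: pos1(id74) recv 84: fwd
Round 4: pos2(id84) recv 84: ELECTED

Answer: 36,84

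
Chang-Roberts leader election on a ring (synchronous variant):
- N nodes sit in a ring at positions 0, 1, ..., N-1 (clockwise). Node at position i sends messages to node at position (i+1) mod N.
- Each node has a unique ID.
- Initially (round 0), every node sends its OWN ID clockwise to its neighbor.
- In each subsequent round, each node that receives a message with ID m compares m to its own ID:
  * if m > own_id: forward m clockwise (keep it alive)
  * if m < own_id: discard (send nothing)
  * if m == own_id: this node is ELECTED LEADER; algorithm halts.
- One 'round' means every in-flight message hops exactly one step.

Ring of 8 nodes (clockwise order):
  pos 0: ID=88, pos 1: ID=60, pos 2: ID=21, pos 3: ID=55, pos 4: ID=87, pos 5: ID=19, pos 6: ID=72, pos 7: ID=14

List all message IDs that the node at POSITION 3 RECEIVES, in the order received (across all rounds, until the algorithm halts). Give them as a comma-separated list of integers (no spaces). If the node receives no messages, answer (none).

Answer: 21,60,88

Derivation:
Round 1: pos1(id60) recv 88: fwd; pos2(id21) recv 60: fwd; pos3(id55) recv 21: drop; pos4(id87) recv 55: drop; pos5(id19) recv 87: fwd; pos6(id72) recv 19: drop; pos7(id14) recv 72: fwd; pos0(id88) recv 14: drop
Round 2: pos2(id21) recv 88: fwd; pos3(id55) recv 60: fwd; pos6(id72) recv 87: fwd; pos0(id88) recv 72: drop
Round 3: pos3(id55) recv 88: fwd; pos4(id87) recv 60: drop; pos7(id14) recv 87: fwd
Round 4: pos4(id87) recv 88: fwd; pos0(id88) recv 87: drop
Round 5: pos5(id19) recv 88: fwd
Round 6: pos6(id72) recv 88: fwd
Round 7: pos7(id14) recv 88: fwd
Round 8: pos0(id88) recv 88: ELECTED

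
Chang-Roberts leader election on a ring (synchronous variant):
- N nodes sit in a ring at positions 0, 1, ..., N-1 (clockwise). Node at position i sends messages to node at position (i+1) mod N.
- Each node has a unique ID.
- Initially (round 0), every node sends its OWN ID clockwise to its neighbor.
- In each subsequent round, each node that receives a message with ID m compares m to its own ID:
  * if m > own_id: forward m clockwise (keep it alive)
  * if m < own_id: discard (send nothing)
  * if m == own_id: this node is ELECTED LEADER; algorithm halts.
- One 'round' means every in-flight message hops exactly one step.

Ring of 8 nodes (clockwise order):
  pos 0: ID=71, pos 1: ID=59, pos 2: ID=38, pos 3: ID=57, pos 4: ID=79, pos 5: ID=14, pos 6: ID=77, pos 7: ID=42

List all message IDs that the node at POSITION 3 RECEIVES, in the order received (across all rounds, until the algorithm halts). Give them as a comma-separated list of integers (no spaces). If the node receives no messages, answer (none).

Round 1: pos1(id59) recv 71: fwd; pos2(id38) recv 59: fwd; pos3(id57) recv 38: drop; pos4(id79) recv 57: drop; pos5(id14) recv 79: fwd; pos6(id77) recv 14: drop; pos7(id42) recv 77: fwd; pos0(id71) recv 42: drop
Round 2: pos2(id38) recv 71: fwd; pos3(id57) recv 59: fwd; pos6(id77) recv 79: fwd; pos0(id71) recv 77: fwd
Round 3: pos3(id57) recv 71: fwd; pos4(id79) recv 59: drop; pos7(id42) recv 79: fwd; pos1(id59) recv 77: fwd
Round 4: pos4(id79) recv 71: drop; pos0(id71) recv 79: fwd; pos2(id38) recv 77: fwd
Round 5: pos1(id59) recv 79: fwd; pos3(id57) recv 77: fwd
Round 6: pos2(id38) recv 79: fwd; pos4(id79) recv 77: drop
Round 7: pos3(id57) recv 79: fwd
Round 8: pos4(id79) recv 79: ELECTED

Answer: 38,59,71,77,79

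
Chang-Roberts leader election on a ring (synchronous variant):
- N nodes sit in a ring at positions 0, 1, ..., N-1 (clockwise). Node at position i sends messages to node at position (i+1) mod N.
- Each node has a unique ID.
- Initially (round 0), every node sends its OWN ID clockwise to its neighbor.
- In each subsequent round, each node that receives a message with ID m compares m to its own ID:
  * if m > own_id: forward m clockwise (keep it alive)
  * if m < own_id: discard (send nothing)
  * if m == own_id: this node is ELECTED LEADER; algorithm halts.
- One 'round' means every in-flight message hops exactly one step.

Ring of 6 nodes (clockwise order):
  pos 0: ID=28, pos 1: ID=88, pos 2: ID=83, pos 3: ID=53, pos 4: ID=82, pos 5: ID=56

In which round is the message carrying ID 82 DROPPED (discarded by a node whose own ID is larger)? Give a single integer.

Answer: 3

Derivation:
Round 1: pos1(id88) recv 28: drop; pos2(id83) recv 88: fwd; pos3(id53) recv 83: fwd; pos4(id82) recv 53: drop; pos5(id56) recv 82: fwd; pos0(id28) recv 56: fwd
Round 2: pos3(id53) recv 88: fwd; pos4(id82) recv 83: fwd; pos0(id28) recv 82: fwd; pos1(id88) recv 56: drop
Round 3: pos4(id82) recv 88: fwd; pos5(id56) recv 83: fwd; pos1(id88) recv 82: drop
Round 4: pos5(id56) recv 88: fwd; pos0(id28) recv 83: fwd
Round 5: pos0(id28) recv 88: fwd; pos1(id88) recv 83: drop
Round 6: pos1(id88) recv 88: ELECTED
Message ID 82 originates at pos 4; dropped at pos 1 in round 3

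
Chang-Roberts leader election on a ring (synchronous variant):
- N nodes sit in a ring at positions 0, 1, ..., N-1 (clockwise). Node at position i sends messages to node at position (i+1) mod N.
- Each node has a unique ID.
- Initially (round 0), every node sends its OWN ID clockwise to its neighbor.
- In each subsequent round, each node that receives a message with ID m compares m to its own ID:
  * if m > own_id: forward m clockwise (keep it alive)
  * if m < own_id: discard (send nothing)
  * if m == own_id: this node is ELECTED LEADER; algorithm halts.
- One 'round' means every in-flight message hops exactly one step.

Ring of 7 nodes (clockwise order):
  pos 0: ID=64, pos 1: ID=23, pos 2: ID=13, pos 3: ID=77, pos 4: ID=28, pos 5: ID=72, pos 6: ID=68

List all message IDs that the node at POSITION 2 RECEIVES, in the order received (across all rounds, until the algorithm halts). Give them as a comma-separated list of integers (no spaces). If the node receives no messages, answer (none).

Answer: 23,64,68,72,77

Derivation:
Round 1: pos1(id23) recv 64: fwd; pos2(id13) recv 23: fwd; pos3(id77) recv 13: drop; pos4(id28) recv 77: fwd; pos5(id72) recv 28: drop; pos6(id68) recv 72: fwd; pos0(id64) recv 68: fwd
Round 2: pos2(id13) recv 64: fwd; pos3(id77) recv 23: drop; pos5(id72) recv 77: fwd; pos0(id64) recv 72: fwd; pos1(id23) recv 68: fwd
Round 3: pos3(id77) recv 64: drop; pos6(id68) recv 77: fwd; pos1(id23) recv 72: fwd; pos2(id13) recv 68: fwd
Round 4: pos0(id64) recv 77: fwd; pos2(id13) recv 72: fwd; pos3(id77) recv 68: drop
Round 5: pos1(id23) recv 77: fwd; pos3(id77) recv 72: drop
Round 6: pos2(id13) recv 77: fwd
Round 7: pos3(id77) recv 77: ELECTED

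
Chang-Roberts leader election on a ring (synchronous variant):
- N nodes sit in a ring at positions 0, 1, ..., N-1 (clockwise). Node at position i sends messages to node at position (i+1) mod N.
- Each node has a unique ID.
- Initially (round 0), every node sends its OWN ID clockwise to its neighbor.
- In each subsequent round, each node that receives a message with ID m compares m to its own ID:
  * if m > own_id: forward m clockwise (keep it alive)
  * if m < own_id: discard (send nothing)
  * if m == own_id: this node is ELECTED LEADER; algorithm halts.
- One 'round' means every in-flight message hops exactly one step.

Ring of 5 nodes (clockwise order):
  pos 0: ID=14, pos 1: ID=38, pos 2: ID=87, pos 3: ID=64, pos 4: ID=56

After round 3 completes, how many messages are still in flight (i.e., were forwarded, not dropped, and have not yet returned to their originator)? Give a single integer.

Round 1: pos1(id38) recv 14: drop; pos2(id87) recv 38: drop; pos3(id64) recv 87: fwd; pos4(id56) recv 64: fwd; pos0(id14) recv 56: fwd
Round 2: pos4(id56) recv 87: fwd; pos0(id14) recv 64: fwd; pos1(id38) recv 56: fwd
Round 3: pos0(id14) recv 87: fwd; pos1(id38) recv 64: fwd; pos2(id87) recv 56: drop
After round 3: 2 messages still in flight

Answer: 2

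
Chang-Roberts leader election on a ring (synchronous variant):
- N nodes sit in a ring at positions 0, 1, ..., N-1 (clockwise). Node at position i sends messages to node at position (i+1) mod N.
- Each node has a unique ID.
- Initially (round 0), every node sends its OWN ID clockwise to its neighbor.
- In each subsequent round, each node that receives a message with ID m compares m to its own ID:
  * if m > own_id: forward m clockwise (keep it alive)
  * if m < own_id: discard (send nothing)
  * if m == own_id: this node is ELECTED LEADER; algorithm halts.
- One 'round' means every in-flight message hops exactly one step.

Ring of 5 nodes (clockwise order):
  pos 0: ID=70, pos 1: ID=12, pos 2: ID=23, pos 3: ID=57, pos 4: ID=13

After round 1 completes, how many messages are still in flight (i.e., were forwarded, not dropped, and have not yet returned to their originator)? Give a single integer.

Answer: 2

Derivation:
Round 1: pos1(id12) recv 70: fwd; pos2(id23) recv 12: drop; pos3(id57) recv 23: drop; pos4(id13) recv 57: fwd; pos0(id70) recv 13: drop
After round 1: 2 messages still in flight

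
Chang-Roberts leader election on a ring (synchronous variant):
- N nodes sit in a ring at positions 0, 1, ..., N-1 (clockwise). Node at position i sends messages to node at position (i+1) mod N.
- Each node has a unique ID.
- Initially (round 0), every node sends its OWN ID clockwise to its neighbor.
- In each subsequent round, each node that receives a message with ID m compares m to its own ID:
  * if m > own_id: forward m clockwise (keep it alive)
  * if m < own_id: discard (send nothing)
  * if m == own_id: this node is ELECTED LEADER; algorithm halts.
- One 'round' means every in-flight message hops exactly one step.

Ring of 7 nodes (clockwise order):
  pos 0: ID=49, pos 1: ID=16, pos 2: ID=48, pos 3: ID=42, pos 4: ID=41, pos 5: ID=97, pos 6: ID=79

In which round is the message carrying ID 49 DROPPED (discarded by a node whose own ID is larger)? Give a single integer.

Round 1: pos1(id16) recv 49: fwd; pos2(id48) recv 16: drop; pos3(id42) recv 48: fwd; pos4(id41) recv 42: fwd; pos5(id97) recv 41: drop; pos6(id79) recv 97: fwd; pos0(id49) recv 79: fwd
Round 2: pos2(id48) recv 49: fwd; pos4(id41) recv 48: fwd; pos5(id97) recv 42: drop; pos0(id49) recv 97: fwd; pos1(id16) recv 79: fwd
Round 3: pos3(id42) recv 49: fwd; pos5(id97) recv 48: drop; pos1(id16) recv 97: fwd; pos2(id48) recv 79: fwd
Round 4: pos4(id41) recv 49: fwd; pos2(id48) recv 97: fwd; pos3(id42) recv 79: fwd
Round 5: pos5(id97) recv 49: drop; pos3(id42) recv 97: fwd; pos4(id41) recv 79: fwd
Round 6: pos4(id41) recv 97: fwd; pos5(id97) recv 79: drop
Round 7: pos5(id97) recv 97: ELECTED
Message ID 49 originates at pos 0; dropped at pos 5 in round 5

Answer: 5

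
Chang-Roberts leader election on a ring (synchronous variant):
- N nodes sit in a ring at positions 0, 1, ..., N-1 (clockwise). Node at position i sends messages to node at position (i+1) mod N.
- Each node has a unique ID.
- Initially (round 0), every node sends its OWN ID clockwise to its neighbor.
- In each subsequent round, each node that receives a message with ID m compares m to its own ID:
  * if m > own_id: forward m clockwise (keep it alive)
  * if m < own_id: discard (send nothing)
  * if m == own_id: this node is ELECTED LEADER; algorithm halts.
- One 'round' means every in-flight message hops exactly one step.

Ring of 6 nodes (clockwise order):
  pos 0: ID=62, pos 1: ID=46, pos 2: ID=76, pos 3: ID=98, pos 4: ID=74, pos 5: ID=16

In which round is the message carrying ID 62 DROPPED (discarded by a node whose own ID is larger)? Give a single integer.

Answer: 2

Derivation:
Round 1: pos1(id46) recv 62: fwd; pos2(id76) recv 46: drop; pos3(id98) recv 76: drop; pos4(id74) recv 98: fwd; pos5(id16) recv 74: fwd; pos0(id62) recv 16: drop
Round 2: pos2(id76) recv 62: drop; pos5(id16) recv 98: fwd; pos0(id62) recv 74: fwd
Round 3: pos0(id62) recv 98: fwd; pos1(id46) recv 74: fwd
Round 4: pos1(id46) recv 98: fwd; pos2(id76) recv 74: drop
Round 5: pos2(id76) recv 98: fwd
Round 6: pos3(id98) recv 98: ELECTED
Message ID 62 originates at pos 0; dropped at pos 2 in round 2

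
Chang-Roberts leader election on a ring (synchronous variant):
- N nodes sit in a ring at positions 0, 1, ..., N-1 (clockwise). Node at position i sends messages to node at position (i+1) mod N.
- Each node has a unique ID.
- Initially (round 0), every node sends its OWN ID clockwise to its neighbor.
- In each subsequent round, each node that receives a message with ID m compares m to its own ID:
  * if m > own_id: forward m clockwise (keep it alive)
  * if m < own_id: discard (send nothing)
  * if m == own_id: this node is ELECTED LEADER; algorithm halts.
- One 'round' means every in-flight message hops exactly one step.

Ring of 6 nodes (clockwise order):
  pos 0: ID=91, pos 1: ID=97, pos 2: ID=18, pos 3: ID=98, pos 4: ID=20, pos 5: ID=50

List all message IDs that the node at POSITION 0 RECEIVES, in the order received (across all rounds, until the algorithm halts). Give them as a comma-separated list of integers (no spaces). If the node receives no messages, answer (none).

Round 1: pos1(id97) recv 91: drop; pos2(id18) recv 97: fwd; pos3(id98) recv 18: drop; pos4(id20) recv 98: fwd; pos5(id50) recv 20: drop; pos0(id91) recv 50: drop
Round 2: pos3(id98) recv 97: drop; pos5(id50) recv 98: fwd
Round 3: pos0(id91) recv 98: fwd
Round 4: pos1(id97) recv 98: fwd
Round 5: pos2(id18) recv 98: fwd
Round 6: pos3(id98) recv 98: ELECTED

Answer: 50,98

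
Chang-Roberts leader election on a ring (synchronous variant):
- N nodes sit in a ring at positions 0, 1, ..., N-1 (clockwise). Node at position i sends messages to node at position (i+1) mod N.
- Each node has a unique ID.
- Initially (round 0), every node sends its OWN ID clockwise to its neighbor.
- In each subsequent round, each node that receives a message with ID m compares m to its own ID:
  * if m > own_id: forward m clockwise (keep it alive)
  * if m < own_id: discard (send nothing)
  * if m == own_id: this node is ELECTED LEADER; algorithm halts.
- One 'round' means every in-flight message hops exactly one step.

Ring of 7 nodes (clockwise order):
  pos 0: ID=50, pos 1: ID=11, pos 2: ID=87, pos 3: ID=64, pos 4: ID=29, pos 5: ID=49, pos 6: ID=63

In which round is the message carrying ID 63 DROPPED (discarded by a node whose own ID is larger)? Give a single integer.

Round 1: pos1(id11) recv 50: fwd; pos2(id87) recv 11: drop; pos3(id64) recv 87: fwd; pos4(id29) recv 64: fwd; pos5(id49) recv 29: drop; pos6(id63) recv 49: drop; pos0(id50) recv 63: fwd
Round 2: pos2(id87) recv 50: drop; pos4(id29) recv 87: fwd; pos5(id49) recv 64: fwd; pos1(id11) recv 63: fwd
Round 3: pos5(id49) recv 87: fwd; pos6(id63) recv 64: fwd; pos2(id87) recv 63: drop
Round 4: pos6(id63) recv 87: fwd; pos0(id50) recv 64: fwd
Round 5: pos0(id50) recv 87: fwd; pos1(id11) recv 64: fwd
Round 6: pos1(id11) recv 87: fwd; pos2(id87) recv 64: drop
Round 7: pos2(id87) recv 87: ELECTED
Message ID 63 originates at pos 6; dropped at pos 2 in round 3

Answer: 3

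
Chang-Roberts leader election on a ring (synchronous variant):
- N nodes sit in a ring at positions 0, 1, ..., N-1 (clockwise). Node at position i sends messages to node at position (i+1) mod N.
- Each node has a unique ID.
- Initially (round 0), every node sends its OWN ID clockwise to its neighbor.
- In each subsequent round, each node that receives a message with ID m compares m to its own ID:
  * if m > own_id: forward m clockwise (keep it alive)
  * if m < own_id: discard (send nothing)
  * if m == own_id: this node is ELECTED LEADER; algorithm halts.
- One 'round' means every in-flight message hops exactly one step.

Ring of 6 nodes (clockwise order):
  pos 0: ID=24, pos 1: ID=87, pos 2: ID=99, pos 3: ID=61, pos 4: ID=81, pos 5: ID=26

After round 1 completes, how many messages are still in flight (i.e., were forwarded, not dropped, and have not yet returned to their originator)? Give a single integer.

Answer: 3

Derivation:
Round 1: pos1(id87) recv 24: drop; pos2(id99) recv 87: drop; pos3(id61) recv 99: fwd; pos4(id81) recv 61: drop; pos5(id26) recv 81: fwd; pos0(id24) recv 26: fwd
After round 1: 3 messages still in flight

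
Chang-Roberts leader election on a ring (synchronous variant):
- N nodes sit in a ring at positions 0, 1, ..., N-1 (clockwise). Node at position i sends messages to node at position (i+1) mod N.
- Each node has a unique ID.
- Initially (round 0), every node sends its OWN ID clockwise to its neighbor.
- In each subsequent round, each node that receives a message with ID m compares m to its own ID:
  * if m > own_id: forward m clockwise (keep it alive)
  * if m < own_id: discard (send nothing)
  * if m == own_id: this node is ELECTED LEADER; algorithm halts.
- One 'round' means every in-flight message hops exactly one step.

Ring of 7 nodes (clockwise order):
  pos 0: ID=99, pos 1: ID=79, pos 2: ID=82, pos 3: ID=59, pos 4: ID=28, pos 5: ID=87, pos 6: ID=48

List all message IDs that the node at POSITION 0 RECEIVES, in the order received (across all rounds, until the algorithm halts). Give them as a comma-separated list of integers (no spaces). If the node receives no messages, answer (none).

Answer: 48,87,99

Derivation:
Round 1: pos1(id79) recv 99: fwd; pos2(id82) recv 79: drop; pos3(id59) recv 82: fwd; pos4(id28) recv 59: fwd; pos5(id87) recv 28: drop; pos6(id48) recv 87: fwd; pos0(id99) recv 48: drop
Round 2: pos2(id82) recv 99: fwd; pos4(id28) recv 82: fwd; pos5(id87) recv 59: drop; pos0(id99) recv 87: drop
Round 3: pos3(id59) recv 99: fwd; pos5(id87) recv 82: drop
Round 4: pos4(id28) recv 99: fwd
Round 5: pos5(id87) recv 99: fwd
Round 6: pos6(id48) recv 99: fwd
Round 7: pos0(id99) recv 99: ELECTED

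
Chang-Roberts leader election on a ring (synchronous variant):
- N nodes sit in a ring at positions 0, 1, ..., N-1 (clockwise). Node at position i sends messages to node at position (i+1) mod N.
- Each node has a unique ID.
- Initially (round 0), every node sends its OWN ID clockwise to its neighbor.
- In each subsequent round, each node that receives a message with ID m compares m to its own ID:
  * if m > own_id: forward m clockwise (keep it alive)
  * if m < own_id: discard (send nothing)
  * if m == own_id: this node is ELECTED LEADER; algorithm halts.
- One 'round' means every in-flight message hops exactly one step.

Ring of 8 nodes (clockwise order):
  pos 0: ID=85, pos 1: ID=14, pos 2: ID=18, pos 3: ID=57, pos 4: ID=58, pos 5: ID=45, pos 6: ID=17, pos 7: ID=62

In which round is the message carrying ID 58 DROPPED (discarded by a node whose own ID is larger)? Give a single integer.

Answer: 3

Derivation:
Round 1: pos1(id14) recv 85: fwd; pos2(id18) recv 14: drop; pos3(id57) recv 18: drop; pos4(id58) recv 57: drop; pos5(id45) recv 58: fwd; pos6(id17) recv 45: fwd; pos7(id62) recv 17: drop; pos0(id85) recv 62: drop
Round 2: pos2(id18) recv 85: fwd; pos6(id17) recv 58: fwd; pos7(id62) recv 45: drop
Round 3: pos3(id57) recv 85: fwd; pos7(id62) recv 58: drop
Round 4: pos4(id58) recv 85: fwd
Round 5: pos5(id45) recv 85: fwd
Round 6: pos6(id17) recv 85: fwd
Round 7: pos7(id62) recv 85: fwd
Round 8: pos0(id85) recv 85: ELECTED
Message ID 58 originates at pos 4; dropped at pos 7 in round 3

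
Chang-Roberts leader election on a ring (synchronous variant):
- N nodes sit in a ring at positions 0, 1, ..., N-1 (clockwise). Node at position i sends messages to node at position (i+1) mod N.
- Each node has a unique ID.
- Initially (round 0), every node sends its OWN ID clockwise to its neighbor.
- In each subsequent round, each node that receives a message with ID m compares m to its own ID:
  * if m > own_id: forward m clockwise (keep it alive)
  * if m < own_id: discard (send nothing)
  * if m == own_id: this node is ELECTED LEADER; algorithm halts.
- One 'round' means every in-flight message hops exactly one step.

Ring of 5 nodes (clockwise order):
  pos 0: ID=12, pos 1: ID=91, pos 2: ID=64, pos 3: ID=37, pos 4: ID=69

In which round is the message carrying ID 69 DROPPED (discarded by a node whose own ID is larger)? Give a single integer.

Round 1: pos1(id91) recv 12: drop; pos2(id64) recv 91: fwd; pos3(id37) recv 64: fwd; pos4(id69) recv 37: drop; pos0(id12) recv 69: fwd
Round 2: pos3(id37) recv 91: fwd; pos4(id69) recv 64: drop; pos1(id91) recv 69: drop
Round 3: pos4(id69) recv 91: fwd
Round 4: pos0(id12) recv 91: fwd
Round 5: pos1(id91) recv 91: ELECTED
Message ID 69 originates at pos 4; dropped at pos 1 in round 2

Answer: 2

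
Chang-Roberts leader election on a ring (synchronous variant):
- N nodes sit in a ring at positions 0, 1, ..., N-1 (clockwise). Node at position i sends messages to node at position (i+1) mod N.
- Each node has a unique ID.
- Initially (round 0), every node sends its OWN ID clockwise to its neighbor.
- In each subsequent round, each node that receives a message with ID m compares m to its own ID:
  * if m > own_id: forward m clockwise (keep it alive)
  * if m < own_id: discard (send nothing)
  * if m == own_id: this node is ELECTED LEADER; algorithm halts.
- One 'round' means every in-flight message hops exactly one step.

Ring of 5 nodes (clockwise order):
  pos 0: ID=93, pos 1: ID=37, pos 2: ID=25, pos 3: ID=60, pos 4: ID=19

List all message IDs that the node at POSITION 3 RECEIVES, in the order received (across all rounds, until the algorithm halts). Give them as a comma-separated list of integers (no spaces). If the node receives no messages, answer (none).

Answer: 25,37,93

Derivation:
Round 1: pos1(id37) recv 93: fwd; pos2(id25) recv 37: fwd; pos3(id60) recv 25: drop; pos4(id19) recv 60: fwd; pos0(id93) recv 19: drop
Round 2: pos2(id25) recv 93: fwd; pos3(id60) recv 37: drop; pos0(id93) recv 60: drop
Round 3: pos3(id60) recv 93: fwd
Round 4: pos4(id19) recv 93: fwd
Round 5: pos0(id93) recv 93: ELECTED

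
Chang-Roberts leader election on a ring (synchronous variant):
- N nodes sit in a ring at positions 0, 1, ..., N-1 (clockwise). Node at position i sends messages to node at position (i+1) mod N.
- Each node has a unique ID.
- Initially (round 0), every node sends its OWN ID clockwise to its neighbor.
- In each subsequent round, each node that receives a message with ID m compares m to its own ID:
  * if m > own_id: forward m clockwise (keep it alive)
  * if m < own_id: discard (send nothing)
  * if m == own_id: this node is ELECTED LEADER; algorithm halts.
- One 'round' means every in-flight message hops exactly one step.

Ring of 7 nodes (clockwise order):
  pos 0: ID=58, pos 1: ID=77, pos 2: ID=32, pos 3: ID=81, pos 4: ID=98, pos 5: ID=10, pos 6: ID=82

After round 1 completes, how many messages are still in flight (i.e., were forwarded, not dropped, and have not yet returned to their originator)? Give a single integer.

Answer: 3

Derivation:
Round 1: pos1(id77) recv 58: drop; pos2(id32) recv 77: fwd; pos3(id81) recv 32: drop; pos4(id98) recv 81: drop; pos5(id10) recv 98: fwd; pos6(id82) recv 10: drop; pos0(id58) recv 82: fwd
After round 1: 3 messages still in flight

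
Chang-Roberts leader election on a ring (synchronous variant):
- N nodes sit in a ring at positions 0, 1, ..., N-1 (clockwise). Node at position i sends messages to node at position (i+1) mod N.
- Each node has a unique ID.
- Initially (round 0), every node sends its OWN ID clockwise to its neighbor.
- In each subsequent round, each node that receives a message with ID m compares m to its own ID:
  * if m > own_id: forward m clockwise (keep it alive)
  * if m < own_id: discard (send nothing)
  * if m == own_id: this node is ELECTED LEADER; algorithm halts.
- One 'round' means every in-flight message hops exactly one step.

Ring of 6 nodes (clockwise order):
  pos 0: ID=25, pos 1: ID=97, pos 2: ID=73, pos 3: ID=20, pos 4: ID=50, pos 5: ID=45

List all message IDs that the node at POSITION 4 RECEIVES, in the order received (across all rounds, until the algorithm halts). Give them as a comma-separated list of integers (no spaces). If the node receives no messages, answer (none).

Answer: 20,73,97

Derivation:
Round 1: pos1(id97) recv 25: drop; pos2(id73) recv 97: fwd; pos3(id20) recv 73: fwd; pos4(id50) recv 20: drop; pos5(id45) recv 50: fwd; pos0(id25) recv 45: fwd
Round 2: pos3(id20) recv 97: fwd; pos4(id50) recv 73: fwd; pos0(id25) recv 50: fwd; pos1(id97) recv 45: drop
Round 3: pos4(id50) recv 97: fwd; pos5(id45) recv 73: fwd; pos1(id97) recv 50: drop
Round 4: pos5(id45) recv 97: fwd; pos0(id25) recv 73: fwd
Round 5: pos0(id25) recv 97: fwd; pos1(id97) recv 73: drop
Round 6: pos1(id97) recv 97: ELECTED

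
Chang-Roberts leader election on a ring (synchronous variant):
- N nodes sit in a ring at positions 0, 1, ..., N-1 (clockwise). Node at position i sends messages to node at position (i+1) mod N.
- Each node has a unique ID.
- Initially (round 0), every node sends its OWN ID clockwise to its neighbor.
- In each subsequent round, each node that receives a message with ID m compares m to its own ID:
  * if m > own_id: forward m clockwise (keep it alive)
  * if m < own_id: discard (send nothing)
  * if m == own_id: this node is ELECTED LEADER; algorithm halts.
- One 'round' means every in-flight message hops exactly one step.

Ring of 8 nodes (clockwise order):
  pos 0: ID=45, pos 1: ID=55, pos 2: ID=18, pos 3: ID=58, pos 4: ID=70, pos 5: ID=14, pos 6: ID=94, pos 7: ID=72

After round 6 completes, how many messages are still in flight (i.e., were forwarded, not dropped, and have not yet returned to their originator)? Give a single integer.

Answer: 2

Derivation:
Round 1: pos1(id55) recv 45: drop; pos2(id18) recv 55: fwd; pos3(id58) recv 18: drop; pos4(id70) recv 58: drop; pos5(id14) recv 70: fwd; pos6(id94) recv 14: drop; pos7(id72) recv 94: fwd; pos0(id45) recv 72: fwd
Round 2: pos3(id58) recv 55: drop; pos6(id94) recv 70: drop; pos0(id45) recv 94: fwd; pos1(id55) recv 72: fwd
Round 3: pos1(id55) recv 94: fwd; pos2(id18) recv 72: fwd
Round 4: pos2(id18) recv 94: fwd; pos3(id58) recv 72: fwd
Round 5: pos3(id58) recv 94: fwd; pos4(id70) recv 72: fwd
Round 6: pos4(id70) recv 94: fwd; pos5(id14) recv 72: fwd
After round 6: 2 messages still in flight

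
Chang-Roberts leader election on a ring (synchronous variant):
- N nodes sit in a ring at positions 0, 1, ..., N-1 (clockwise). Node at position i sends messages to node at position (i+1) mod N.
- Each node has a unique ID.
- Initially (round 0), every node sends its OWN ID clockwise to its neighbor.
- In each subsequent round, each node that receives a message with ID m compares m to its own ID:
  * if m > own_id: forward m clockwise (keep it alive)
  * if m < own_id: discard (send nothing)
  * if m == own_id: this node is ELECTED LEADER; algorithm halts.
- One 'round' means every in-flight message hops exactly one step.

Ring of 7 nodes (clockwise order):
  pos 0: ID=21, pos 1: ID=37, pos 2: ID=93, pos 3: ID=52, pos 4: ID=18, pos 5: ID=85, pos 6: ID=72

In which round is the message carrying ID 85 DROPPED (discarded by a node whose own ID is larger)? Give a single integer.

Answer: 4

Derivation:
Round 1: pos1(id37) recv 21: drop; pos2(id93) recv 37: drop; pos3(id52) recv 93: fwd; pos4(id18) recv 52: fwd; pos5(id85) recv 18: drop; pos6(id72) recv 85: fwd; pos0(id21) recv 72: fwd
Round 2: pos4(id18) recv 93: fwd; pos5(id85) recv 52: drop; pos0(id21) recv 85: fwd; pos1(id37) recv 72: fwd
Round 3: pos5(id85) recv 93: fwd; pos1(id37) recv 85: fwd; pos2(id93) recv 72: drop
Round 4: pos6(id72) recv 93: fwd; pos2(id93) recv 85: drop
Round 5: pos0(id21) recv 93: fwd
Round 6: pos1(id37) recv 93: fwd
Round 7: pos2(id93) recv 93: ELECTED
Message ID 85 originates at pos 5; dropped at pos 2 in round 4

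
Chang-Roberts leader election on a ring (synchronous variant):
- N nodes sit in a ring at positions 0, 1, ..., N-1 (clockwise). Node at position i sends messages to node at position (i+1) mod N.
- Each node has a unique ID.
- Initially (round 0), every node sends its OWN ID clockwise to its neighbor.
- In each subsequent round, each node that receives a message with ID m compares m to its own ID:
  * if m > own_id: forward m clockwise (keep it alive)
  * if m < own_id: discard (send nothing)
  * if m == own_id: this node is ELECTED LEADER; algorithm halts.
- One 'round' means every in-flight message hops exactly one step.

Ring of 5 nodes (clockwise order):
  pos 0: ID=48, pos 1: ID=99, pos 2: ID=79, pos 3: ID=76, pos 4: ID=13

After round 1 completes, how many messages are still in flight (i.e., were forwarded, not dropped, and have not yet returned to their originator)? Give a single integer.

Answer: 3

Derivation:
Round 1: pos1(id99) recv 48: drop; pos2(id79) recv 99: fwd; pos3(id76) recv 79: fwd; pos4(id13) recv 76: fwd; pos0(id48) recv 13: drop
After round 1: 3 messages still in flight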